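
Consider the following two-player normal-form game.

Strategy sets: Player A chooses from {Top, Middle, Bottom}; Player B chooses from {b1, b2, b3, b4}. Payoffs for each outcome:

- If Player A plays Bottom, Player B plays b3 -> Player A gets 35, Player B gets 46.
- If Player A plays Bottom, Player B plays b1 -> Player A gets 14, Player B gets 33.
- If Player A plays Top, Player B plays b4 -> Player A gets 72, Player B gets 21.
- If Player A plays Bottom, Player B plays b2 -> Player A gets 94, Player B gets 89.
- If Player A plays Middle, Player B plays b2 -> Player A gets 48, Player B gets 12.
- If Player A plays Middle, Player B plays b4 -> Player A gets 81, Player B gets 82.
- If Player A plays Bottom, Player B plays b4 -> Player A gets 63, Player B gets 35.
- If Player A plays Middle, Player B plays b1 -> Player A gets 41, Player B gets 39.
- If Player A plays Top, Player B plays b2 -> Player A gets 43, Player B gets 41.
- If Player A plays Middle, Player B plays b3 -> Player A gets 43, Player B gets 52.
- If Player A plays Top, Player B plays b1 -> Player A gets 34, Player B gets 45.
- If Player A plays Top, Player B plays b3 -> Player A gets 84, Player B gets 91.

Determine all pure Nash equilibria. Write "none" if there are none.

(Top, b3) and (Middle, b4) and (Bottom, b2)

Mark each player's best response to every combination of opponents' strategies; a profile where every player is best-responding is a pure Nash equilibrium.
Player A against b1: payoffs 34, 41, 14 → best response Middle.
Player A against b2: payoffs 43, 48, 94 → best response Bottom.
Player A against b3: payoffs 84, 43, 35 → best response Top.
Player A against b4: payoffs 72, 81, 63 → best response Middle.
Player B against Top: payoffs 45, 41, 91, 21 → best response b3.
Player B against Middle: payoffs 39, 12, 52, 82 → best response b4.
Player B against Bottom: payoffs 33, 89, 46, 35 → best response b2.
Mutual best responses: (Top, b3); (Middle, b4); (Bottom, b2).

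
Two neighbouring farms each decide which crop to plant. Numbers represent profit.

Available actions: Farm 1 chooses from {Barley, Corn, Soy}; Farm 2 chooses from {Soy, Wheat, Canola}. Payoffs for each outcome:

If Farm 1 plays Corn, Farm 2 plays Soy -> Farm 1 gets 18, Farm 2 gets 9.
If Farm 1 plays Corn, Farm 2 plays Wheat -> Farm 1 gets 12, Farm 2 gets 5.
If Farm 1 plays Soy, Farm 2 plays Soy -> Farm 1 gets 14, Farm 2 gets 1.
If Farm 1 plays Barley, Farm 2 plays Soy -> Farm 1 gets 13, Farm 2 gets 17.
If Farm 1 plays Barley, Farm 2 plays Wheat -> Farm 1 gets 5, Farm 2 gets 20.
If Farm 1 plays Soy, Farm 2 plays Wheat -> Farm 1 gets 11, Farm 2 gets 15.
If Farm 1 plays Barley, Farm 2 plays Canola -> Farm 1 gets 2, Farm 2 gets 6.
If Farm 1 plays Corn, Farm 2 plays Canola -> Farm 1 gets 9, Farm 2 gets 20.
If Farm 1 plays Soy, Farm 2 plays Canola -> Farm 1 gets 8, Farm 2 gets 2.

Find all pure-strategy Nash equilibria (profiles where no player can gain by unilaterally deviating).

Pure NE: (Corn, Canola)

Farm 1 against Soy: payoffs 13, 18, 14 → best response Corn.
Farm 1 against Wheat: payoffs 5, 12, 11 → best response Corn.
Farm 1 against Canola: payoffs 2, 9, 8 → best response Corn.
Farm 2 against Barley: payoffs 17, 20, 6 → best response Wheat.
Farm 2 against Corn: payoffs 9, 5, 20 → best response Canola.
Farm 2 against Soy: payoffs 1, 15, 2 → best response Wheat.
Mutual best responses: (Corn, Canola).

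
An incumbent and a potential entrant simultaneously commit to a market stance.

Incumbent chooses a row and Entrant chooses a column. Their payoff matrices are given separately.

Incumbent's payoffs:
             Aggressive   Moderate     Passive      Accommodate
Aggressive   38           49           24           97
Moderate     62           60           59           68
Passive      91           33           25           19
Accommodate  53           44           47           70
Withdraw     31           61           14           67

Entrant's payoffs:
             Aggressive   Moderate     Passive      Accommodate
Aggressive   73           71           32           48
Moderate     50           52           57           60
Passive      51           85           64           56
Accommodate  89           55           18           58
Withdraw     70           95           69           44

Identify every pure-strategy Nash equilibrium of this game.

Pure NE: (Withdraw, Moderate)

(Aggressive, Aggressive): Incumbent can switch to Moderate (38 → 62). Not NE.
(Aggressive, Moderate): Incumbent can switch to Moderate (49 → 60). Not NE.
(Aggressive, Passive): Incumbent can switch to Moderate (24 → 59). Not NE.
(Aggressive, Accommodate): Entrant can switch to Aggressive (48 → 73). Not NE.
(Moderate, Aggressive): Incumbent can switch to Passive (62 → 91). Not NE.
(Moderate, Moderate): Incumbent can switch to Withdraw (60 → 61). Not NE.
(Moderate, Passive): Entrant can switch to Accommodate (57 → 60). Not NE.
(Moderate, Accommodate): Incumbent can switch to Aggressive (68 → 97). Not NE.
(Passive, Aggressive): Entrant can switch to Moderate (51 → 85). Not NE.
(Passive, Moderate): Incumbent can switch to Aggressive (33 → 49). Not NE.
(Passive, Passive): Incumbent can switch to Moderate (25 → 59). Not NE.
(Passive, Accommodate): Incumbent can switch to Aggressive (19 → 97). Not NE.
(Withdraw, Moderate): Incumbent gets 61, best alternative 60; Entrant gets 95, best alternative 70. No profitable deviation — NE.
(The remaining 7 profiles each have a profitable deviation by the same check.)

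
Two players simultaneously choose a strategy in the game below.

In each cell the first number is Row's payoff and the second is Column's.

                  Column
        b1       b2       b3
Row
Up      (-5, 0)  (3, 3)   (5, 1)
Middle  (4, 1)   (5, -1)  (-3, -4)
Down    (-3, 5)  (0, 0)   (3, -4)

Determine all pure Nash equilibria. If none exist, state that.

(Up, b1): Row can switch to Middle (-5 → 4). Not NE.
(Up, b2): Row can switch to Middle (3 → 5). Not NE.
(Up, b3): Column can switch to b2 (1 → 3). Not NE.
(Middle, b1): Row gets 4, best alternative -3; Column gets 1, best alternative -1. No profitable deviation — NE.
(Middle, b2): Column can switch to b1 (-1 → 1). Not NE.
(Middle, b3): Row can switch to Up (-3 → 5). Not NE.
(Down, b1): Row can switch to Middle (-3 → 4). Not NE.
(Down, b2): Row can switch to Up (0 → 3). Not NE.
(Down, b3): Row can switch to Up (3 → 5). Not NE.

The unique pure-strategy Nash equilibrium is (Middle, b1).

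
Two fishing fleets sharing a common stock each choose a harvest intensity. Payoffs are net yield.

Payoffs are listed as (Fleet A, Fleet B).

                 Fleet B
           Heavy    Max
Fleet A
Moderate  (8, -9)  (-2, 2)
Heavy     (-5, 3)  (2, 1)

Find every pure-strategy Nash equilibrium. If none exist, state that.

There is no pure-strategy Nash equilibrium.

Check each profile: it is a Nash equilibrium iff no player can strictly gain by switching unilaterally.
(Moderate, Heavy): Fleet B can switch to Max (-9 → 2). Not NE.
(Moderate, Max): Fleet A can switch to Heavy (-2 → 2). Not NE.
(Heavy, Heavy): Fleet A can switch to Moderate (-5 → 8). Not NE.
(Heavy, Max): Fleet B can switch to Heavy (1 → 3). Not NE.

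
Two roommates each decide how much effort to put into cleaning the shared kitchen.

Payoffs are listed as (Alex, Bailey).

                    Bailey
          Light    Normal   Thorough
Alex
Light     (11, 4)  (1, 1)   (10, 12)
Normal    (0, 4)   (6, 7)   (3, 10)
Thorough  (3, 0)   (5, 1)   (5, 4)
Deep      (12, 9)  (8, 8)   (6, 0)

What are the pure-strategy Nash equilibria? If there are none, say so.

Alex against Light: payoffs 11, 0, 3, 12 → best response Deep.
Alex against Normal: payoffs 1, 6, 5, 8 → best response Deep.
Alex against Thorough: payoffs 10, 3, 5, 6 → best response Light.
Bailey against Light: payoffs 4, 1, 12 → best response Thorough.
Bailey against Normal: payoffs 4, 7, 10 → best response Thorough.
Bailey against Thorough: payoffs 0, 1, 4 → best response Thorough.
Bailey against Deep: payoffs 9, 8, 0 → best response Light.
Mutual best responses: (Light, Thorough); (Deep, Light).

(Light, Thorough), (Deep, Light)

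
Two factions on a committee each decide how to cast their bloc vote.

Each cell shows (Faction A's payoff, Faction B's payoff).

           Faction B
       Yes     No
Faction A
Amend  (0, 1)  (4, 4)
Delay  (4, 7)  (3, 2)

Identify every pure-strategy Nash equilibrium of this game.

Pure-strategy Nash equilibria: (Amend, No) and (Delay, Yes)

Faction A against Yes: payoffs 0, 4 → best response Delay.
Faction A against No: payoffs 4, 3 → best response Amend.
Faction B against Amend: payoffs 1, 4 → best response No.
Faction B against Delay: payoffs 7, 2 → best response Yes.
Mutual best responses: (Amend, No); (Delay, Yes).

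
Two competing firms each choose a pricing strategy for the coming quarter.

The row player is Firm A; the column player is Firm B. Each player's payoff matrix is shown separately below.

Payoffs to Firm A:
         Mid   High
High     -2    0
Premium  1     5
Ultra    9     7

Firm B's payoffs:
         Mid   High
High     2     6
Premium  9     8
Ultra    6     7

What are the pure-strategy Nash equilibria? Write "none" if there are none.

Firm A against Mid: payoffs -2, 1, 9 → best response Ultra.
Firm A against High: payoffs 0, 5, 7 → best response Ultra.
Firm B against High: payoffs 2, 6 → best response High.
Firm B against Premium: payoffs 9, 8 → best response Mid.
Firm B against Ultra: payoffs 6, 7 → best response High.
Mutual best responses: (Ultra, High).

Pure NE: (Ultra, High)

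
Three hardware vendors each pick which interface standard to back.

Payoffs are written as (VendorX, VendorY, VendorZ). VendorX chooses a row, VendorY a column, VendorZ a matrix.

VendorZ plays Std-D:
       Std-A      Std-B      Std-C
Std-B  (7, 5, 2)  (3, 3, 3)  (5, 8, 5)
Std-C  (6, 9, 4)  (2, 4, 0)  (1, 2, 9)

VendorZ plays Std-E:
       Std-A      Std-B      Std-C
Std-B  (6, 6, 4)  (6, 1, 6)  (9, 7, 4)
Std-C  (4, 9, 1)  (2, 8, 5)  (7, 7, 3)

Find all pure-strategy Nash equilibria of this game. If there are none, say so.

(Std-B, Std-C, Std-D)

For each strategy profile, look for a profitable unilateral deviation.
(Std-B, Std-A, Std-D): VendorY can switch to Std-C (5 → 8). Not NE.
(Std-B, Std-A, Std-E): VendorY can switch to Std-C (6 → 7). Not NE.
(Std-B, Std-B, Std-D): VendorY can switch to Std-A (3 → 5). Not NE.
(Std-B, Std-B, Std-E): VendorY can switch to Std-A (1 → 6). Not NE.
(Std-B, Std-C, Std-D): VendorX gets 5, best alternative 1; VendorY gets 8, best alternative 5; VendorZ gets 5, best alternative 4. No profitable deviation — NE.
(Std-B, Std-C, Std-E): VendorZ can switch to Std-D (4 → 5). Not NE.
(Std-C, Std-A, Std-D): VendorX can switch to Std-B (6 → 7). Not NE.
(Std-C, Std-A, Std-E): VendorX can switch to Std-B (4 → 6). Not NE.
(Std-C, Std-B, Std-D): VendorX can switch to Std-B (2 → 3). Not NE.
(Std-C, Std-B, Std-E): VendorX can switch to Std-B (2 → 6). Not NE.
(Std-C, Std-C, Std-D): VendorX can switch to Std-B (1 → 5). Not NE.
(The remaining 1 profile has a profitable deviation by the same check.)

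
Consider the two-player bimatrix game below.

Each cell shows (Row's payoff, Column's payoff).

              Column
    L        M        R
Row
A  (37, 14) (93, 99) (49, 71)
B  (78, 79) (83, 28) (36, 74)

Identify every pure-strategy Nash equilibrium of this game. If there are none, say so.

(A, M) and (B, L)

(A, L): Row can switch to B (37 → 78). Not NE.
(A, M): Row gets 93, best alternative 83; Column gets 99, best alternative 71. No profitable deviation — NE.
(A, R): Column can switch to M (71 → 99). Not NE.
(B, L): Row gets 78, best alternative 37; Column gets 79, best alternative 74. No profitable deviation — NE.
(B, M): Row can switch to A (83 → 93). Not NE.
(B, R): Row can switch to A (36 → 49). Not NE.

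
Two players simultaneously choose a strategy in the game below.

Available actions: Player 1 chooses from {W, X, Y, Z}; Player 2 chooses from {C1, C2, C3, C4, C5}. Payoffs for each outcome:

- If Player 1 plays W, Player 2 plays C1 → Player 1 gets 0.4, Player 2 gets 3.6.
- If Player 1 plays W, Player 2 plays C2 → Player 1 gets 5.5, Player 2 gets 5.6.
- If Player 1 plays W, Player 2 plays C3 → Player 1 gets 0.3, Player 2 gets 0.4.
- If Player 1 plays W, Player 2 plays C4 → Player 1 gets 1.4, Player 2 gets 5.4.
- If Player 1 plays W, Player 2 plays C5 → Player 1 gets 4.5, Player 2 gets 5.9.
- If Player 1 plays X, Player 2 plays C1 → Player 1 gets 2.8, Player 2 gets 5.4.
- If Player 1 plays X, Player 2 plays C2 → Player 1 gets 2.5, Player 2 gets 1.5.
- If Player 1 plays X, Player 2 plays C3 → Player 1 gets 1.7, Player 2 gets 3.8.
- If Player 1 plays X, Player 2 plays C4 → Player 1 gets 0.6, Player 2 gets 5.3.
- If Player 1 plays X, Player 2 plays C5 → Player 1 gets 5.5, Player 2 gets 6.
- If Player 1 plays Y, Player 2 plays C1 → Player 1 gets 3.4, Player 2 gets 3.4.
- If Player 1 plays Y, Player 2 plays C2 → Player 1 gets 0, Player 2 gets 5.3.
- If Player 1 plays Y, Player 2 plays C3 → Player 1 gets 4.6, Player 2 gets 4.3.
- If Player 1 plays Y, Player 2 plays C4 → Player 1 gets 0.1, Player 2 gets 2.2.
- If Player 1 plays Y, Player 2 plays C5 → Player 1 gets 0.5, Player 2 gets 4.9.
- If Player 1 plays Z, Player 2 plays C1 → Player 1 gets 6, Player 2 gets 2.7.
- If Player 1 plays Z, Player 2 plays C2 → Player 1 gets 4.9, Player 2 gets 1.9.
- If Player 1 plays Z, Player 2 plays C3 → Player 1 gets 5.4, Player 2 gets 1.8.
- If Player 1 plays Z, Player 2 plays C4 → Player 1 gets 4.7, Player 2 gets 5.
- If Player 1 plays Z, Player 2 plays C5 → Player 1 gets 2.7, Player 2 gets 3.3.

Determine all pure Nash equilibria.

Mark each player's best response to every combination of opponents' strategies; a profile where every player is best-responding is a pure Nash equilibrium.
Player 1 against C1: payoffs 0.4, 2.8, 3.4, 6 → best response Z.
Player 1 against C2: payoffs 5.5, 2.5, 0, 4.9 → best response W.
Player 1 against C3: payoffs 0.3, 1.7, 4.6, 5.4 → best response Z.
Player 1 against C4: payoffs 1.4, 0.6, 0.1, 4.7 → best response Z.
Player 1 against C5: payoffs 4.5, 5.5, 0.5, 2.7 → best response X.
Player 2 against W: payoffs 3.6, 5.6, 0.4, 5.4, 5.9 → best response C5.
Player 2 against X: payoffs 5.4, 1.5, 3.8, 5.3, 6 → best response C5.
Player 2 against Y: payoffs 3.4, 5.3, 4.3, 2.2, 4.9 → best response C2.
Player 2 against Z: payoffs 2.7, 1.9, 1.8, 5, 3.3 → best response C4.
Mutual best responses: (X, C5); (Z, C4).

Pure-strategy Nash equilibria: (X, C5); (Z, C4)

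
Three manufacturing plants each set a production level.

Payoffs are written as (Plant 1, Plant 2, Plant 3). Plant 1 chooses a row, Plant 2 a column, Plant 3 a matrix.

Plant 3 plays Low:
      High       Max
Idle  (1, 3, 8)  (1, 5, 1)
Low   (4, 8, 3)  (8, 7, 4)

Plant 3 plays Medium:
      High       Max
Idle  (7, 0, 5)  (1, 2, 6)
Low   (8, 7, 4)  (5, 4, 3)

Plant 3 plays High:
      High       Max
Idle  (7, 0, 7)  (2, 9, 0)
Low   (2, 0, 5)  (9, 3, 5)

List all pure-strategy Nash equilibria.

Pure NE: (Low, Max, High)

Plant 1 against (High, Low): payoffs 1, 4 → best response Low.
Plant 1 against (High, Medium): payoffs 7, 8 → best response Low.
Plant 1 against (High, High): payoffs 7, 2 → best response Idle.
Plant 1 against (Max, Low): payoffs 1, 8 → best response Low.
Plant 1 against (Max, Medium): payoffs 1, 5 → best response Low.
Plant 1 against (Max, High): payoffs 2, 9 → best response Low.
Plant 2 against (Idle, Low): payoffs 3, 5 → best response Max.
Plant 2 against (Idle, Medium): payoffs 0, 2 → best response Max.
Plant 2 against (Idle, High): payoffs 0, 9 → best response Max.
Plant 2 against (Low, Low): payoffs 8, 7 → best response High.
Plant 2 against (Low, Medium): payoffs 7, 4 → best response High.
Plant 2 against (Low, High): payoffs 0, 3 → best response Max.
Plant 3 against (Idle, High): payoffs 8, 5, 7 → best response Low.
Plant 3 against (Idle, Max): payoffs 1, 6, 0 → best response Medium.
Plant 3 against (Low, High): payoffs 3, 4, 5 → best response High.
Plant 3 against (Low, Max): payoffs 4, 3, 5 → best response High.
Mutual best responses: (Low, Max, High).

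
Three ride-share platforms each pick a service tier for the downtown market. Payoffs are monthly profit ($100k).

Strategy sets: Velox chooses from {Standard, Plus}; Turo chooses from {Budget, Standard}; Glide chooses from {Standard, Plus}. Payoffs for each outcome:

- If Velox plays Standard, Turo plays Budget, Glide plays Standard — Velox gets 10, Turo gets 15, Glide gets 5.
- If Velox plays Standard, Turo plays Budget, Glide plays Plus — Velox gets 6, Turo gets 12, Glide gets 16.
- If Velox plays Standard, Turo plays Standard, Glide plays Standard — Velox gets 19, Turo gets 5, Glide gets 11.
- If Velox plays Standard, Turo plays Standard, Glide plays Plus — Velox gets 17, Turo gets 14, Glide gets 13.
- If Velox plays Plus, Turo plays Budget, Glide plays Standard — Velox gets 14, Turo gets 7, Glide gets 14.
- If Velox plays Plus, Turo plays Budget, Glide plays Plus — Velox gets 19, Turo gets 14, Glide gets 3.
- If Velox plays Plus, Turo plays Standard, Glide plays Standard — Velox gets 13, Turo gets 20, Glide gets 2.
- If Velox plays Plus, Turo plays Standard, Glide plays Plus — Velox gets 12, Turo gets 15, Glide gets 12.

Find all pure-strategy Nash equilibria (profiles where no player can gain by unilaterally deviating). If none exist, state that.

For each player, find the best response to each opponent profile; mutual best responses are the pure NE.
Velox against (Budget, Standard): payoffs 10, 14 → best response Plus.
Velox against (Budget, Plus): payoffs 6, 19 → best response Plus.
Velox against (Standard, Standard): payoffs 19, 13 → best response Standard.
Velox against (Standard, Plus): payoffs 17, 12 → best response Standard.
Turo against (Standard, Standard): payoffs 15, 5 → best response Budget.
Turo against (Standard, Plus): payoffs 12, 14 → best response Standard.
Turo against (Plus, Standard): payoffs 7, 20 → best response Standard.
Turo against (Plus, Plus): payoffs 14, 15 → best response Standard.
Glide against (Standard, Budget): payoffs 5, 16 → best response Plus.
Glide against (Standard, Standard): payoffs 11, 13 → best response Plus.
Glide against (Plus, Budget): payoffs 14, 3 → best response Standard.
Glide against (Plus, Standard): payoffs 2, 12 → best response Plus.
Mutual best responses: (Standard, Standard, Plus).

Pure NE: (Standard, Standard, Plus)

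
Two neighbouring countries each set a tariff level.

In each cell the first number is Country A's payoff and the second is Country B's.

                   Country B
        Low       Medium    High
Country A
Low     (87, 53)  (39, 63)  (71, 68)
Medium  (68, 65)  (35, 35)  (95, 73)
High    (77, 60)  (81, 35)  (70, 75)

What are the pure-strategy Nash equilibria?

(Medium, High)

Country A against Low: payoffs 87, 68, 77 → best response Low.
Country A against Medium: payoffs 39, 35, 81 → best response High.
Country A against High: payoffs 71, 95, 70 → best response Medium.
Country B against Low: payoffs 53, 63, 68 → best response High.
Country B against Medium: payoffs 65, 35, 73 → best response High.
Country B against High: payoffs 60, 35, 75 → best response High.
Mutual best responses: (Medium, High).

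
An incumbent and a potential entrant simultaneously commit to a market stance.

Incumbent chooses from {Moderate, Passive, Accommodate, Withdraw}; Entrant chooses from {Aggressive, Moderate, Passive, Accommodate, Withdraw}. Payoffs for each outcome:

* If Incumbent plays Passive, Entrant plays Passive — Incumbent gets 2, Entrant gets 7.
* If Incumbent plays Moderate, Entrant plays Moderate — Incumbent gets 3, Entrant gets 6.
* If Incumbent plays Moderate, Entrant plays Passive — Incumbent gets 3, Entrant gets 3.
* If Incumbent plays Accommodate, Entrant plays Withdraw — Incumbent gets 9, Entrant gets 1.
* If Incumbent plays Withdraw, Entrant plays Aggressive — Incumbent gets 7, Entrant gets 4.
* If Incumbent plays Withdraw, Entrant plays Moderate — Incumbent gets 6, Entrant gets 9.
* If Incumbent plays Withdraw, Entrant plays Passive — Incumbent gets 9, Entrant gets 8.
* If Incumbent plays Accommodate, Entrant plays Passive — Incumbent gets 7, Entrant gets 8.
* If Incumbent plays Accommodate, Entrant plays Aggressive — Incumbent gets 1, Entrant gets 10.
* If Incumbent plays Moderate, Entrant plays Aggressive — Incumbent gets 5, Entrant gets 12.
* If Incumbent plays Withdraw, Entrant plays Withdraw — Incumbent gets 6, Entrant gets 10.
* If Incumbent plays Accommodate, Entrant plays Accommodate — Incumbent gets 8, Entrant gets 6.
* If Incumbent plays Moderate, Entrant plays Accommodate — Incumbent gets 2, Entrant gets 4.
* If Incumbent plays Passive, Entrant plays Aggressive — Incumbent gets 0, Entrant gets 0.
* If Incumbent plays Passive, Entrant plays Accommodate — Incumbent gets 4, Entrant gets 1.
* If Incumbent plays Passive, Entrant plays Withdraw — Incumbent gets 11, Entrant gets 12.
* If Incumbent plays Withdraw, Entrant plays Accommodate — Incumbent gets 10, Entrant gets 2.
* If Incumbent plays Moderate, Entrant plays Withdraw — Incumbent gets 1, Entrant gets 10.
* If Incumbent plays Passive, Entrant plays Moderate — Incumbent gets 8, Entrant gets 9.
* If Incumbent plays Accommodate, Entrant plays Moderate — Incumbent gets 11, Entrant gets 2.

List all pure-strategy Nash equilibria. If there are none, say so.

The unique pure-strategy Nash equilibrium is (Passive, Withdraw).

Mark each player's best response to every combination of opponents' strategies; a profile where every player is best-responding is a pure Nash equilibrium.
Incumbent against Aggressive: payoffs 5, 0, 1, 7 → best response Withdraw.
Incumbent against Moderate: payoffs 3, 8, 11, 6 → best response Accommodate.
Incumbent against Passive: payoffs 3, 2, 7, 9 → best response Withdraw.
Incumbent against Accommodate: payoffs 2, 4, 8, 10 → best response Withdraw.
Incumbent against Withdraw: payoffs 1, 11, 9, 6 → best response Passive.
Entrant against Moderate: payoffs 12, 6, 3, 4, 10 → best response Aggressive.
Entrant against Passive: payoffs 0, 9, 7, 1, 12 → best response Withdraw.
Entrant against Accommodate: payoffs 10, 2, 8, 6, 1 → best response Aggressive.
Entrant against Withdraw: payoffs 4, 9, 8, 2, 10 → best response Withdraw.
Mutual best responses: (Passive, Withdraw).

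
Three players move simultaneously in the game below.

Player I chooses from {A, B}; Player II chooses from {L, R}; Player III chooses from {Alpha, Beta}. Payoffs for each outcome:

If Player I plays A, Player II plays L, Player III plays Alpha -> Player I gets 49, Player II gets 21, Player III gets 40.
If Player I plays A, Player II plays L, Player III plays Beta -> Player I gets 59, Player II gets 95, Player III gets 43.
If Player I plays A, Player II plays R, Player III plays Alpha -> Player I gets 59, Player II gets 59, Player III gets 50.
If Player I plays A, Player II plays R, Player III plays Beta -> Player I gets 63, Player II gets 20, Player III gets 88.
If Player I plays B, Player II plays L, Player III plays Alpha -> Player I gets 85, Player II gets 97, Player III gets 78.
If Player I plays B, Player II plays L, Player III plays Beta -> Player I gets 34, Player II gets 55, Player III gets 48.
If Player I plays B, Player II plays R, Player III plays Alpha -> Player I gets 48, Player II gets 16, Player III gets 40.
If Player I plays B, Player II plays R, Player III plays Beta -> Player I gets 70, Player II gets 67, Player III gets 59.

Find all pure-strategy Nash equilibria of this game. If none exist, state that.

(A, L, Alpha): Player I can switch to B (49 → 85). Not NE.
(A, L, Beta): Player I gets 59, best alternative 34; Player II gets 95, best alternative 20; Player III gets 43, best alternative 40. No profitable deviation — NE.
(A, R, Alpha): Player III can switch to Beta (50 → 88). Not NE.
(A, R, Beta): Player I can switch to B (63 → 70). Not NE.
(B, L, Alpha): Player I gets 85, best alternative 49; Player II gets 97, best alternative 16; Player III gets 78, best alternative 48. No profitable deviation — NE.
(B, L, Beta): Player I can switch to A (34 → 59). Not NE.
(B, R, Alpha): Player I can switch to A (48 → 59). Not NE.
(B, R, Beta): Player I gets 70, best alternative 63; Player II gets 67, best alternative 55; Player III gets 59, best alternative 40. No profitable deviation — NE.

The pure Nash equilibria are (A, L, Beta); (B, L, Alpha); (B, R, Beta).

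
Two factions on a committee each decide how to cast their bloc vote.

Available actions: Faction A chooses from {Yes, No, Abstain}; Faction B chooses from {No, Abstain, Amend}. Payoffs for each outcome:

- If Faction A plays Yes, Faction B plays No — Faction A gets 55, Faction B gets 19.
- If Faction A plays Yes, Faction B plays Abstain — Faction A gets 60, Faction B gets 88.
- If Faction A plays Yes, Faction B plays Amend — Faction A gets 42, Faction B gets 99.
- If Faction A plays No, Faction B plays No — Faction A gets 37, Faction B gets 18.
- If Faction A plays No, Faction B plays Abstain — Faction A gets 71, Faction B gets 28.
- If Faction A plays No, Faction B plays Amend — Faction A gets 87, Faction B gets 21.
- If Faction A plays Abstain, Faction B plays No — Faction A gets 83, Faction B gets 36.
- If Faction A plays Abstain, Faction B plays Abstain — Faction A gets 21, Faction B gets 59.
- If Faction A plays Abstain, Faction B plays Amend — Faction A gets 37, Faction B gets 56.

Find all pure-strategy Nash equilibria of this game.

(Yes, No): Faction A can switch to Abstain (55 → 83). Not NE.
(Yes, Abstain): Faction A can switch to No (60 → 71). Not NE.
(Yes, Amend): Faction A can switch to No (42 → 87). Not NE.
(No, No): Faction A can switch to Yes (37 → 55). Not NE.
(No, Abstain): Faction A gets 71, best alternative 60; Faction B gets 28, best alternative 21. No profitable deviation — NE.
(No, Amend): Faction B can switch to Abstain (21 → 28). Not NE.
(Abstain, No): Faction B can switch to Abstain (36 → 59). Not NE.
(Abstain, Abstain): Faction A can switch to Yes (21 → 60). Not NE.
(Abstain, Amend): Faction A can switch to Yes (37 → 42). Not NE.

The unique pure-strategy Nash equilibrium is (No, Abstain).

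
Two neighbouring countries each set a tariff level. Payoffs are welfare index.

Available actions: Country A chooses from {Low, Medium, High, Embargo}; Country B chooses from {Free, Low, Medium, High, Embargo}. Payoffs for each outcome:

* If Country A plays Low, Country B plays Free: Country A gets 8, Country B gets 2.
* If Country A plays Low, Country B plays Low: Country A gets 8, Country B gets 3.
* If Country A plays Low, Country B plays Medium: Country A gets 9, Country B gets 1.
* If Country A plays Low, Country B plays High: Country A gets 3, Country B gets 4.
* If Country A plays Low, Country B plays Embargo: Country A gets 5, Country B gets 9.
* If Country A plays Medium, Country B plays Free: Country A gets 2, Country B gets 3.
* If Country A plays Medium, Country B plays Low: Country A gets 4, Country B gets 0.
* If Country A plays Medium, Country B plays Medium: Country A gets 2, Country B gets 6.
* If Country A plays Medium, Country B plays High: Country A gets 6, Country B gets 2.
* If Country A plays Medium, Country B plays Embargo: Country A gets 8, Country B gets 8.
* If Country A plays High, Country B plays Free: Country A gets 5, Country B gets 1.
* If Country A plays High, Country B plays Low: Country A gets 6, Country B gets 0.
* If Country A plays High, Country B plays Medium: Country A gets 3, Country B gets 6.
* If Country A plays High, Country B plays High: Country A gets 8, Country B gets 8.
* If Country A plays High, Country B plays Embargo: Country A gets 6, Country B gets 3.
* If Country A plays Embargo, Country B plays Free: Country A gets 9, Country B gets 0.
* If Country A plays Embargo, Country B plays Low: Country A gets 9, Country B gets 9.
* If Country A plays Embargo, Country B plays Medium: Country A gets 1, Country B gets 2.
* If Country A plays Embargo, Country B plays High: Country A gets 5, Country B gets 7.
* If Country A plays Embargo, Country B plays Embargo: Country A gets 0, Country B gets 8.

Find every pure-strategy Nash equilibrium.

(Medium, Embargo), (High, High), (Embargo, Low)

(Low, Free): Country A can switch to Embargo (8 → 9). Not NE.
(Low, Low): Country A can switch to Embargo (8 → 9). Not NE.
(Low, Medium): Country B can switch to Free (1 → 2). Not NE.
(Low, High): Country A can switch to Medium (3 → 6). Not NE.
(Low, Embargo): Country A can switch to Medium (5 → 8). Not NE.
(Medium, Free): Country A can switch to Low (2 → 8). Not NE.
(Medium, Low): Country A can switch to Low (4 → 8). Not NE.
(Medium, Medium): Country A can switch to Low (2 → 9). Not NE.
(Medium, High): Country A can switch to High (6 → 8). Not NE.
(Medium, Embargo): Country A gets 8, best alternative 6; Country B gets 8, best alternative 6. No profitable deviation — NE.
(High, Free): Country A can switch to Low (5 → 8). Not NE.
(High, High): Country A gets 8, best alternative 6; Country B gets 8, best alternative 6. No profitable deviation — NE.
(Embargo, Low): Country A gets 9, best alternative 8; Country B gets 9, best alternative 8. No profitable deviation — NE.
(The remaining 7 profiles each have a profitable deviation by the same check.)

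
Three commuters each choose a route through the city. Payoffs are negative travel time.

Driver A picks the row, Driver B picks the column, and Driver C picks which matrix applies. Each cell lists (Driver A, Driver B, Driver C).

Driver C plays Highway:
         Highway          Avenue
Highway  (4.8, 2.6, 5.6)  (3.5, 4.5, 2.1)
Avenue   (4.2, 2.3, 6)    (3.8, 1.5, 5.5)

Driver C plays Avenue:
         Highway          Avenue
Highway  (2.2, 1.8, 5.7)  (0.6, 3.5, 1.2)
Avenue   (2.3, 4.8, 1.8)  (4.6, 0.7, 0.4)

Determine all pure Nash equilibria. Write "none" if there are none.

There is no pure-strategy Nash equilibrium.

For each strategy profile, look for a profitable unilateral deviation.
(Highway, Highway, Highway): Driver B can switch to Avenue (2.6 → 4.5). Not NE.
(Highway, Highway, Avenue): Driver A can switch to Avenue (2.2 → 2.3). Not NE.
(Highway, Avenue, Highway): Driver A can switch to Avenue (3.5 → 3.8). Not NE.
(Highway, Avenue, Avenue): Driver A can switch to Avenue (0.6 → 4.6). Not NE.
(Avenue, Highway, Highway): Driver A can switch to Highway (4.2 → 4.8). Not NE.
(Avenue, Highway, Avenue): Driver C can switch to Highway (1.8 → 6). Not NE.
(Avenue, Avenue, Highway): Driver B can switch to Highway (1.5 → 2.3). Not NE.
(Avenue, Avenue, Avenue): Driver B can switch to Highway (0.7 → 4.8). Not NE.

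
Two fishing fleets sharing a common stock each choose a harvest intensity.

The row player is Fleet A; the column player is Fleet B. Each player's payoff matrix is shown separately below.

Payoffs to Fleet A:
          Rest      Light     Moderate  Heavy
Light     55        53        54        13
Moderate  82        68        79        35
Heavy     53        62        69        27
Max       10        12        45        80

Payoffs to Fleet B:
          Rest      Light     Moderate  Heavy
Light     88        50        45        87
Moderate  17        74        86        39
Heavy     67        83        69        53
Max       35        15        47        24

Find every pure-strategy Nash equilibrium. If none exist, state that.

(Moderate, Moderate)

For each strategy profile, look for a profitable unilateral deviation.
(Light, Rest): Fleet A can switch to Moderate (55 → 82). Not NE.
(Light, Light): Fleet A can switch to Moderate (53 → 68). Not NE.
(Light, Moderate): Fleet A can switch to Moderate (54 → 79). Not NE.
(Light, Heavy): Fleet A can switch to Moderate (13 → 35). Not NE.
(Moderate, Rest): Fleet B can switch to Light (17 → 74). Not NE.
(Moderate, Light): Fleet B can switch to Moderate (74 → 86). Not NE.
(Moderate, Moderate): Fleet A gets 79, best alternative 69; Fleet B gets 86, best alternative 74. No profitable deviation — NE.
(Moderate, Heavy): Fleet A can switch to Max (35 → 80). Not NE.
(Heavy, Rest): Fleet A can switch to Light (53 → 55). Not NE.
(The remaining 7 profiles each have a profitable deviation by the same check.)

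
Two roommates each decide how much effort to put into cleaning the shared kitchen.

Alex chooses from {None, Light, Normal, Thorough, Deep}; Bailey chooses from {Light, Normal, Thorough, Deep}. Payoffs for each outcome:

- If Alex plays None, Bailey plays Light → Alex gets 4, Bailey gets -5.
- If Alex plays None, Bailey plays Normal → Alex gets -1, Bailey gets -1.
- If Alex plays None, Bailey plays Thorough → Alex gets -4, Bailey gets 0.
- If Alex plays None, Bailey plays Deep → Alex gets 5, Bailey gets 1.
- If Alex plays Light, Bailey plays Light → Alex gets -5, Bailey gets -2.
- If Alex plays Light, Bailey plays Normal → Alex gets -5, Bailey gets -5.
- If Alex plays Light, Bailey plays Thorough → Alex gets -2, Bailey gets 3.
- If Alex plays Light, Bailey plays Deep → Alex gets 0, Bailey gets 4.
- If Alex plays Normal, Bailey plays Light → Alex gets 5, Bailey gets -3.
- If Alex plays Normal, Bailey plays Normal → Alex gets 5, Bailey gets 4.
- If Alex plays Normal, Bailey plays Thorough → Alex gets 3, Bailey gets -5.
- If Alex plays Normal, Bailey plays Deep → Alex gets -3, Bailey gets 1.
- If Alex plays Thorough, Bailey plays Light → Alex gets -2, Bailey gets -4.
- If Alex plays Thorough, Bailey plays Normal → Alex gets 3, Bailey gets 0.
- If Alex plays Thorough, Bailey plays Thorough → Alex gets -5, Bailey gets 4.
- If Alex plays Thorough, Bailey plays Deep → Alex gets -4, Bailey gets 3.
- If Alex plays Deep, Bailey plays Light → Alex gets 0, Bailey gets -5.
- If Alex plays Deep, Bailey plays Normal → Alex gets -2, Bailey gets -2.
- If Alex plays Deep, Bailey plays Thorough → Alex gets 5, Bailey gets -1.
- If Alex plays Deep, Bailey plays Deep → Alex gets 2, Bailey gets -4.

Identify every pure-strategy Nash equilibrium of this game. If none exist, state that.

Alex against Light: payoffs 4, -5, 5, -2, 0 → best response Normal.
Alex against Normal: payoffs -1, -5, 5, 3, -2 → best response Normal.
Alex against Thorough: payoffs -4, -2, 3, -5, 5 → best response Deep.
Alex against Deep: payoffs 5, 0, -3, -4, 2 → best response None.
Bailey against None: payoffs -5, -1, 0, 1 → best response Deep.
Bailey against Light: payoffs -2, -5, 3, 4 → best response Deep.
Bailey against Normal: payoffs -3, 4, -5, 1 → best response Normal.
Bailey against Thorough: payoffs -4, 0, 4, 3 → best response Thorough.
Bailey against Deep: payoffs -5, -2, -1, -4 → best response Thorough.
Mutual best responses: (None, Deep); (Normal, Normal); (Deep, Thorough).

The pure Nash equilibria are (None, Deep) and (Normal, Normal) and (Deep, Thorough).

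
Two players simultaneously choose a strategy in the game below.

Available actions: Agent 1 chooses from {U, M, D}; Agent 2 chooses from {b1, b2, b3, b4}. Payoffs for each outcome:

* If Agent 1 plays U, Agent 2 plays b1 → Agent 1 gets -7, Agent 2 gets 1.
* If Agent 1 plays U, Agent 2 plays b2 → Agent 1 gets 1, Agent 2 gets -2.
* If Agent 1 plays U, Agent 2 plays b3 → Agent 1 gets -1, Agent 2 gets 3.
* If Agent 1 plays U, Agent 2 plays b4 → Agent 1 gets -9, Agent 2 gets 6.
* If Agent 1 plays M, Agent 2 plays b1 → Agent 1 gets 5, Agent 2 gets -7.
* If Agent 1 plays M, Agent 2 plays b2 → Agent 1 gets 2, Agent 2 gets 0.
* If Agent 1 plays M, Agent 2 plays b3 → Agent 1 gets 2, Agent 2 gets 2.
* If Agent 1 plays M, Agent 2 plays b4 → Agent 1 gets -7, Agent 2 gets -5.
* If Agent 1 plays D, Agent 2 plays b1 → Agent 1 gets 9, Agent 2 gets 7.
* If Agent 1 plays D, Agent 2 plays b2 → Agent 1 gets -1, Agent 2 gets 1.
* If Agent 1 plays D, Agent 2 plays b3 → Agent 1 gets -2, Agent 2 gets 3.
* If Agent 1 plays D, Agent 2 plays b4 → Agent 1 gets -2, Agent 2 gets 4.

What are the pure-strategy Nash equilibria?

(M, b3) and (D, b1)

Agent 1 against b1: payoffs -7, 5, 9 → best response D.
Agent 1 against b2: payoffs 1, 2, -1 → best response M.
Agent 1 against b3: payoffs -1, 2, -2 → best response M.
Agent 1 against b4: payoffs -9, -7, -2 → best response D.
Agent 2 against U: payoffs 1, -2, 3, 6 → best response b4.
Agent 2 against M: payoffs -7, 0, 2, -5 → best response b3.
Agent 2 against D: payoffs 7, 1, 3, 4 → best response b1.
Mutual best responses: (M, b3); (D, b1).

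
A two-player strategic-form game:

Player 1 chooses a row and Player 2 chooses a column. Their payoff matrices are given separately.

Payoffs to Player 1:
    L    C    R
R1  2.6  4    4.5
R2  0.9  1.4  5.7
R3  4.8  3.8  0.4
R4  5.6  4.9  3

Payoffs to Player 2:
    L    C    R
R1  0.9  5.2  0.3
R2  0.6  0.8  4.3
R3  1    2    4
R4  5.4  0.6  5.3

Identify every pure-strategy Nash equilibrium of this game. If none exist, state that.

(R2, R), (R4, L)

Check each profile: it is a Nash equilibrium iff no player can strictly gain by switching unilaterally.
(R1, L): Player 1 can switch to R3 (2.6 → 4.8). Not NE.
(R1, C): Player 1 can switch to R4 (4 → 4.9). Not NE.
(R1, R): Player 1 can switch to R2 (4.5 → 5.7). Not NE.
(R2, L): Player 1 can switch to R1 (0.9 → 2.6). Not NE.
(R2, C): Player 1 can switch to R1 (1.4 → 4). Not NE.
(R2, R): Player 1 gets 5.7, best alternative 4.5; Player 2 gets 4.3, best alternative 0.8. No profitable deviation — NE.
(R3, L): Player 1 can switch to R4 (4.8 → 5.6). Not NE.
(R4, L): Player 1 gets 5.6, best alternative 4.8; Player 2 gets 5.4, best alternative 5.3. No profitable deviation — NE.
(The remaining 4 profiles each have a profitable deviation by the same check.)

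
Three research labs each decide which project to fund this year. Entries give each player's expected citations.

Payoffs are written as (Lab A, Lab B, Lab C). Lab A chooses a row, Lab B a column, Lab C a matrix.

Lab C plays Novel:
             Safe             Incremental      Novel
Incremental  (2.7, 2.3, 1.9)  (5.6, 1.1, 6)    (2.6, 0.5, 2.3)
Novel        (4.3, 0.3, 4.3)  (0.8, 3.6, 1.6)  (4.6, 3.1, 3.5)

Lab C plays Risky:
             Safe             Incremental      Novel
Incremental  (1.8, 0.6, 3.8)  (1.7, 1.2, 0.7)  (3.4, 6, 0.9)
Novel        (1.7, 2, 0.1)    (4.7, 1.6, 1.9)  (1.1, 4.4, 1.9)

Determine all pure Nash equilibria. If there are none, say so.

There is no pure-strategy Nash equilibrium.

Lab A against (Safe, Novel): payoffs 2.7, 4.3 → best response Novel.
Lab A against (Safe, Risky): payoffs 1.8, 1.7 → best response Incremental.
Lab A against (Incremental, Novel): payoffs 5.6, 0.8 → best response Incremental.
Lab A against (Incremental, Risky): payoffs 1.7, 4.7 → best response Novel.
Lab A against (Novel, Novel): payoffs 2.6, 4.6 → best response Novel.
Lab A against (Novel, Risky): payoffs 3.4, 1.1 → best response Incremental.
Lab B against (Incremental, Novel): payoffs 2.3, 1.1, 0.5 → best response Safe.
Lab B against (Incremental, Risky): payoffs 0.6, 1.2, 6 → best response Novel.
Lab B against (Novel, Novel): payoffs 0.3, 3.6, 3.1 → best response Incremental.
Lab B against (Novel, Risky): payoffs 2, 1.6, 4.4 → best response Novel.
Lab C against (Incremental, Safe): payoffs 1.9, 3.8 → best response Risky.
Lab C against (Incremental, Incremental): payoffs 6, 0.7 → best response Novel.
Lab C against (Incremental, Novel): payoffs 2.3, 0.9 → best response Novel.
Lab C against (Novel, Safe): payoffs 4.3, 0.1 → best response Novel.
Lab C against (Novel, Incremental): payoffs 1.6, 1.9 → best response Risky.
Lab C against (Novel, Novel): payoffs 3.5, 1.9 → best response Novel.
No profile is a mutual best response for all players.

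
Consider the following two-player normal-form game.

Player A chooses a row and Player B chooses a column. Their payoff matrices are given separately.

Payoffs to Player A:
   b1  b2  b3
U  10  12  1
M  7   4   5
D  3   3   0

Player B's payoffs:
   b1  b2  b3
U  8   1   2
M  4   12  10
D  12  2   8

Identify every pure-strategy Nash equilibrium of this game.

(U, b1)

(U, b1): Player A gets 10, best alternative 7; Player B gets 8, best alternative 2. No profitable deviation — NE.
(U, b2): Player B can switch to b1 (1 → 8). Not NE.
(U, b3): Player A can switch to M (1 → 5). Not NE.
(M, b1): Player A can switch to U (7 → 10). Not NE.
(M, b2): Player A can switch to U (4 → 12). Not NE.
(M, b3): Player B can switch to b2 (10 → 12). Not NE.
(D, b1): Player A can switch to U (3 → 10). Not NE.
(D, b2): Player A can switch to U (3 → 12). Not NE.
(D, b3): Player A can switch to U (0 → 1). Not NE.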